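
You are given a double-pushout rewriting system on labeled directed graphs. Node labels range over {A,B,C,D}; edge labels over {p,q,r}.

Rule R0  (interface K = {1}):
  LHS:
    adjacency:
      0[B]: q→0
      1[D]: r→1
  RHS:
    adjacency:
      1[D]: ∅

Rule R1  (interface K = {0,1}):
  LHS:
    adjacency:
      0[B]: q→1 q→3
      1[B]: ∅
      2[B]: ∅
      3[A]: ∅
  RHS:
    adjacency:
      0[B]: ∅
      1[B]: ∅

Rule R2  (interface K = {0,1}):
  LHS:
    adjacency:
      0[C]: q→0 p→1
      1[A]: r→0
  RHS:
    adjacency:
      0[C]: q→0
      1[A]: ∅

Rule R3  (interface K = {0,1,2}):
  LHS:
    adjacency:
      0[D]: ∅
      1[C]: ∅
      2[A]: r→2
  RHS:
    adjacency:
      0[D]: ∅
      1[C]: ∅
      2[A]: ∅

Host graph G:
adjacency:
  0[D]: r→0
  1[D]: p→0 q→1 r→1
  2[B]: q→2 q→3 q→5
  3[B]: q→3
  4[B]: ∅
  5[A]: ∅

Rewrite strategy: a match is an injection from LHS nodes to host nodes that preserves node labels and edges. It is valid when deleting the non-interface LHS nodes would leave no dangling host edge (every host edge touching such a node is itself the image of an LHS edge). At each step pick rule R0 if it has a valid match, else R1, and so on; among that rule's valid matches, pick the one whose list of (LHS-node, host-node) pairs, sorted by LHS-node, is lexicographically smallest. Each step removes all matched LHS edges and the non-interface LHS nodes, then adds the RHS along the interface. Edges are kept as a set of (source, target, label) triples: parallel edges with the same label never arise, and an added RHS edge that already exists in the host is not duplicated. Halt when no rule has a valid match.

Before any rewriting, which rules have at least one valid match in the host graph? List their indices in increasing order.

R0: no valid match — 4 raw matches, all fail dangling condition
R1: 1 valid match — {0↦2, 1↦3, 2↦4, 3↦5}
R2: no valid match — LHS pattern not found
R3: no valid match — LHS pattern not found

Answer: [R1]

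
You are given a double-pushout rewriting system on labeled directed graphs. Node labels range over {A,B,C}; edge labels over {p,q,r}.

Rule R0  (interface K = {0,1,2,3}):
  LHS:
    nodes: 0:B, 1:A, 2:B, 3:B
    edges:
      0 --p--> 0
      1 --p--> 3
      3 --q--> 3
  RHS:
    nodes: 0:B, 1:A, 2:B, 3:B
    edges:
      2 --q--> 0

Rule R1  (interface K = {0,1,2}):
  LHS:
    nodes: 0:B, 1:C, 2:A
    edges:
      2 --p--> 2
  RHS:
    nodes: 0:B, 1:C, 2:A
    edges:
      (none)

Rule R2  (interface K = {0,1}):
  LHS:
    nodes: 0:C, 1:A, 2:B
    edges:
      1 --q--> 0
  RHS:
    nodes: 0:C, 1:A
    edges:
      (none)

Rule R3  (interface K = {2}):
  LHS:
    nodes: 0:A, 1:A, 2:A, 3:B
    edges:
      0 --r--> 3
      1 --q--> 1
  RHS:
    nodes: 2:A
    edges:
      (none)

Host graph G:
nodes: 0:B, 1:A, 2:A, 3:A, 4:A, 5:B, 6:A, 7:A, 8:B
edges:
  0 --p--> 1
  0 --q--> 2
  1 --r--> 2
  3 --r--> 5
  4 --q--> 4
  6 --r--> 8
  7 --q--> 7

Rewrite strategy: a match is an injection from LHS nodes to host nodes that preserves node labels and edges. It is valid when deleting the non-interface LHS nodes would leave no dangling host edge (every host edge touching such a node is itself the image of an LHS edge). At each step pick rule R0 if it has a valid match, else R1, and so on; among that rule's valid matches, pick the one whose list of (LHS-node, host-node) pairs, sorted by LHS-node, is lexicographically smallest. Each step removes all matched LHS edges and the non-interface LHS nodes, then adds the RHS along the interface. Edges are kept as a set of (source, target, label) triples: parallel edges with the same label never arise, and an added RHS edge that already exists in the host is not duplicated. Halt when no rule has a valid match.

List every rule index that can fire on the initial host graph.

R0: no valid match — LHS pattern not found
R1: no valid match — LHS pattern not found
R2: no valid match — LHS pattern not found
R3: 16 valid matches — {0↦3, 1↦4, 2↦1, 3↦5}, {0↦3, 1↦4, 2↦2, 3↦5}, {0↦3, 1↦4, 2↦6, 3↦5} (+13 more)

Answer: [R3]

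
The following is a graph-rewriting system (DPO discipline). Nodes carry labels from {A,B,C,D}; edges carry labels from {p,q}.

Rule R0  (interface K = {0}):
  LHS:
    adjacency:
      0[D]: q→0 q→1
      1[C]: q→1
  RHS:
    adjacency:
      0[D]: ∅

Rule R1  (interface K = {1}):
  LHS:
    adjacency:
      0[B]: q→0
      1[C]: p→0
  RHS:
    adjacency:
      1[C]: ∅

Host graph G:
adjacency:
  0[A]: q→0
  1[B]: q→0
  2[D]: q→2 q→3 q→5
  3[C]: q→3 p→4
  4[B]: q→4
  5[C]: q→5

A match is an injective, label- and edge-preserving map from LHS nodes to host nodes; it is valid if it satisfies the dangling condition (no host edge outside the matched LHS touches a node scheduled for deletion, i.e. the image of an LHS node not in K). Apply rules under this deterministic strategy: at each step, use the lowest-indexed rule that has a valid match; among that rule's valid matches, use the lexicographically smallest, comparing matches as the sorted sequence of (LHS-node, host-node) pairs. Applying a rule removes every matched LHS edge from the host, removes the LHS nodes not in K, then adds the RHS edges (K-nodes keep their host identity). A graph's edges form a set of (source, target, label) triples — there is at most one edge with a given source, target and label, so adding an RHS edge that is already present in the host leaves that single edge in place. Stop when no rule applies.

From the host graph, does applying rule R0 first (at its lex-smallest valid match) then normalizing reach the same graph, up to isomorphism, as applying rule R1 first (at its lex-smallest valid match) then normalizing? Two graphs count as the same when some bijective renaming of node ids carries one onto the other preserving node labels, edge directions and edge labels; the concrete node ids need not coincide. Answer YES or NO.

branch R0-first: apply at {0↦2, 1↦5} → |E|=6, then 1 more step(s) → NF |V|=4 |E|=4 V={0:A, 1:B, 2:D, 3:C} E=0-q->0 1-q->0 2-q->3 3-q->3
branch R1-first: apply at {0↦4, 1↦3} → |E|=7, then 1 more step(s) → NF |V|=4 |E|=4 V={0:A, 1:B, 2:D, 5:C} E=0-q->0 1-q->0 2-q->5 5-q->5
graphs isomorphic (equal up to label-preserving node renaming)

Answer: YES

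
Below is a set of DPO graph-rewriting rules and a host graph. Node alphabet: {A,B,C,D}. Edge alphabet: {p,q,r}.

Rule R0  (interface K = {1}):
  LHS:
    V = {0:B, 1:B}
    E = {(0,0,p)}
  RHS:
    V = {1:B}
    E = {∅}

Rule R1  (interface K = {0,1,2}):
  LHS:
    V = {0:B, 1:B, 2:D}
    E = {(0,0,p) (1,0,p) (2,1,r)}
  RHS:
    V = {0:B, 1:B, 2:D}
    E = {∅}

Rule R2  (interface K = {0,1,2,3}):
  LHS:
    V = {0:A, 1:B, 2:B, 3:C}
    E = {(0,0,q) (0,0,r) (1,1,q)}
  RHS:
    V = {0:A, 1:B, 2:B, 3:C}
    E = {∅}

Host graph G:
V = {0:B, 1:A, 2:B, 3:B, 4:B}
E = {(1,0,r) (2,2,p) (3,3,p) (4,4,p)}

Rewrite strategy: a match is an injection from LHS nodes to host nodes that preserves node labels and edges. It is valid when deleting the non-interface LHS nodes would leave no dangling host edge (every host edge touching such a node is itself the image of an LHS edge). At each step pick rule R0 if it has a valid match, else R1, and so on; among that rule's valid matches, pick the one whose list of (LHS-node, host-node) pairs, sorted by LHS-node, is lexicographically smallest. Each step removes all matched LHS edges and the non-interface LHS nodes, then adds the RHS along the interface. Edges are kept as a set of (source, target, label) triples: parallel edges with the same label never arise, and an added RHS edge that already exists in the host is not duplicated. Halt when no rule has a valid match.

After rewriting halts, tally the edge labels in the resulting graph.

initial: |V|=5 |E|=4  E = 1-r->0 2-p->2 3-p->3 4-p->4
step 1: apply R0 at {0↦2, 1↦0}  → |V|=4 |E|=3  E = 1-r->0 3-p->3 4-p->4
step 2: apply R0 at {0↦3, 1↦0}  → |V|=3 |E|=2  E = 1-r->0 4-p->4
step 3: apply R0 at {0↦4, 1↦0}  → |V|=2 |E|=1  E = 1-r->0
final graph: no rule applies after step 3
NF edges: [(1, 0, 'r')]

Answer: r:1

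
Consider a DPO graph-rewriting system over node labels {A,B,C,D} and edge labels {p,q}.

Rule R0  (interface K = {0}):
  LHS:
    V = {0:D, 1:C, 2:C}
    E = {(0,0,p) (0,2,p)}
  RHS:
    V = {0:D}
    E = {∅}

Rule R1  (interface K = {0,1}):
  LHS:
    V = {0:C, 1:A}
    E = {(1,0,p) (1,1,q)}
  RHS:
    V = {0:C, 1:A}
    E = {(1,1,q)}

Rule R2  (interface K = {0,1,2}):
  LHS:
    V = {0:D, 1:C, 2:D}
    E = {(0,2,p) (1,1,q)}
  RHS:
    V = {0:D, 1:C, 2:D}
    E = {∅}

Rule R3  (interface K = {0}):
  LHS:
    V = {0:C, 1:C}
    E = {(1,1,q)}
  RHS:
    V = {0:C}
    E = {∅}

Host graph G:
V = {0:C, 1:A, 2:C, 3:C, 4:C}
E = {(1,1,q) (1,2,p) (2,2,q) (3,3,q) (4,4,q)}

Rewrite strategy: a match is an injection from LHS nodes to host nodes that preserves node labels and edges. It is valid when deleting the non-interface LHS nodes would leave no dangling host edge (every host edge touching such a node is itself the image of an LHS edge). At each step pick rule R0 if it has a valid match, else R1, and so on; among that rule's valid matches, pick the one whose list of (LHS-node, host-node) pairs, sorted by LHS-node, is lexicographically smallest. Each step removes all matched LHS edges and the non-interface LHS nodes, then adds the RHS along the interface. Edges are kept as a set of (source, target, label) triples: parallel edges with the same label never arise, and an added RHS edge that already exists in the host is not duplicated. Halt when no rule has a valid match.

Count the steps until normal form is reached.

initial: |V|=5 |E|=5  E = 1-q->1 1-p->2 2-q->2 3-q->3 4-q->4
step 1: apply R1 at {0↦2, 1↦1}  → |V|=5 |E|=4  E = 1-q->1 2-q->2 3-q->3 4-q->4
step 2: apply R3 at {0↦0, 1↦2}  → |V|=4 |E|=3  E = 1-q->1 3-q->3 4-q->4
step 3: apply R3 at {0↦0, 1↦3}  → |V|=3 |E|=2  E = 1-q->1 4-q->4
step 4: apply R3 at {0↦0, 1↦4}  → |V|=2 |E|=1  E = 1-q->1
halt: no rule applies after step 4

Answer: 4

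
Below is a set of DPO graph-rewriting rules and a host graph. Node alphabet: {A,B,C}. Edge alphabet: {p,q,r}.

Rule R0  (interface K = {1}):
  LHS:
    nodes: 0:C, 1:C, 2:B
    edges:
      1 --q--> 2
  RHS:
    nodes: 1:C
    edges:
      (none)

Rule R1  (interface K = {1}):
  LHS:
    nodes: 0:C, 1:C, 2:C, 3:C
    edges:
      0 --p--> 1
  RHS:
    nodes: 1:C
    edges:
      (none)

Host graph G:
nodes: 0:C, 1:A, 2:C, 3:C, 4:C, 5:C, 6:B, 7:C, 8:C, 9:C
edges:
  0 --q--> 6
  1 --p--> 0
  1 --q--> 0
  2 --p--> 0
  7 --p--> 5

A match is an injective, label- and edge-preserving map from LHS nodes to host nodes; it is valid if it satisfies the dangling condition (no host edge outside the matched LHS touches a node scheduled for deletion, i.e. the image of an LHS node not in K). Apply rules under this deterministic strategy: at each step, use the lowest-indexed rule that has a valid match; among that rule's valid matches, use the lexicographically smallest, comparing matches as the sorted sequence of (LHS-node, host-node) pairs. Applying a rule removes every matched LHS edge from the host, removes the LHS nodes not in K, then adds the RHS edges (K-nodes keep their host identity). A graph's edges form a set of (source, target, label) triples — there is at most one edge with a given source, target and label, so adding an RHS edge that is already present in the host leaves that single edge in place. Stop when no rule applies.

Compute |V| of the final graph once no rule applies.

Answer: 5

Steps:
initial: |V|=10 |E|=5  E = 0-q->6 1-p->0 1-q->0 2-p->0 7-p->5
step 1: apply R0 at {0↦3, 1↦0, 2↦6}  → |V|=8 |E|=4  E = 1-p->0 1-q->0 2-p->0 7-p->5
step 2: apply R1 at {0↦2, 1↦0, 2↦4, 3↦8}  → |V|=5 |E|=3  E = 1-p->0 1-q->0 7-p->5
halt: no rule applies after step 2
NF nodes: {0:C, 1:A, 5:C, 7:C, 9:C}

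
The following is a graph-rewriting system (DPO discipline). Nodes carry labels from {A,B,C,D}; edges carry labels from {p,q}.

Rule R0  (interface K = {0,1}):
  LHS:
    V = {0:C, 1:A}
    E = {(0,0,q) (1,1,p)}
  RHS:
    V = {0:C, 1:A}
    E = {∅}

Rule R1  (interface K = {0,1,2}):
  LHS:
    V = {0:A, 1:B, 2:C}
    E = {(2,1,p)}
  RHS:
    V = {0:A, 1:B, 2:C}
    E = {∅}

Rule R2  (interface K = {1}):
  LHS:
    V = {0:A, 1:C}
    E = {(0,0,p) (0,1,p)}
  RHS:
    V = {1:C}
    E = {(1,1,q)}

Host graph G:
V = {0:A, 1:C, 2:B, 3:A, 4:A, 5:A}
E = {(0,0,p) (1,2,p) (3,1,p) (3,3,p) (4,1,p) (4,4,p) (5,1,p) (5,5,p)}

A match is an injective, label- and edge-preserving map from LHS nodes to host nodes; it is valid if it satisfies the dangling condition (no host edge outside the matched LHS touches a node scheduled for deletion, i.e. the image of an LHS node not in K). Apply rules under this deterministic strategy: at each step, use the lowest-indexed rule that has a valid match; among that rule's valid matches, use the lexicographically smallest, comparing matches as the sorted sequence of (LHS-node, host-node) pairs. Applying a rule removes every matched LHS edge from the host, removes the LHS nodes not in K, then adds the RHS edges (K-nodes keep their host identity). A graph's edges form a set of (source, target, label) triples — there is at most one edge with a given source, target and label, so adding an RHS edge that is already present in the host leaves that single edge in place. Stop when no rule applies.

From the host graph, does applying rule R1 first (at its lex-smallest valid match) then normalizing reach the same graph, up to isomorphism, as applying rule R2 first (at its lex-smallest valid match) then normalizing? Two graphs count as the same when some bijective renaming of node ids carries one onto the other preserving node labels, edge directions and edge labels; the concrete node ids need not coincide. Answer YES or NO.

Answer: YES

Derivation:
branch R1-first: apply at {0↦0, 1↦2, 2↦1} → |E|=7, then 4 more step(s) → NF |V|=4 |E|=1 V={0:A, 1:C, 2:B, 5:A} E=5-p->1
branch R2-first: apply at {0↦3, 1↦1} → |E|=7, then 4 more step(s) → NF |V|=4 |E|=1 V={0:A, 1:C, 2:B, 5:A} E=5-p->1
graphs isomorphic (equal up to label-preserving node renaming)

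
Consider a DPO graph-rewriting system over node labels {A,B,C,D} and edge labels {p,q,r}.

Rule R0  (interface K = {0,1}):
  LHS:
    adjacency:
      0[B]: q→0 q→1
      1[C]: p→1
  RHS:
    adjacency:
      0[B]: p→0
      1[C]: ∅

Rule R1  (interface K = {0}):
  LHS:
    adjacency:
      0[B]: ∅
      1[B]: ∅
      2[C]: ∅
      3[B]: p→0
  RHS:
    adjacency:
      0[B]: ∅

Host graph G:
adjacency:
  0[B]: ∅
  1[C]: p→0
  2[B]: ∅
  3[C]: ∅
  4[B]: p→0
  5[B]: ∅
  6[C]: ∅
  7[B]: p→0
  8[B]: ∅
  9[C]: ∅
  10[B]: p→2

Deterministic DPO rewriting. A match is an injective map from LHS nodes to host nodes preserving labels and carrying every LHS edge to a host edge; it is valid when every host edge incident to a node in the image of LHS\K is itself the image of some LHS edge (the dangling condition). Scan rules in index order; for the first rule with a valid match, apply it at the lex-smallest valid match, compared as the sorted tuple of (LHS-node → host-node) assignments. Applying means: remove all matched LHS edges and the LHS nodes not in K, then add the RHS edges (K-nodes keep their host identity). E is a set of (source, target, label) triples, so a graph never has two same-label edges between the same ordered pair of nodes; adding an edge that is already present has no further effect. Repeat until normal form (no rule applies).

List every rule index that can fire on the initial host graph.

R0: no valid match — LHS pattern not found
R1: 18 valid matches — {0↦0, 1↦5, 2↦3, 3↦4}, {0↦0, 1↦5, 2↦3, 3↦7}, {0↦0, 1↦5, 2↦6, 3↦4} (+15 more)

Answer: [R1]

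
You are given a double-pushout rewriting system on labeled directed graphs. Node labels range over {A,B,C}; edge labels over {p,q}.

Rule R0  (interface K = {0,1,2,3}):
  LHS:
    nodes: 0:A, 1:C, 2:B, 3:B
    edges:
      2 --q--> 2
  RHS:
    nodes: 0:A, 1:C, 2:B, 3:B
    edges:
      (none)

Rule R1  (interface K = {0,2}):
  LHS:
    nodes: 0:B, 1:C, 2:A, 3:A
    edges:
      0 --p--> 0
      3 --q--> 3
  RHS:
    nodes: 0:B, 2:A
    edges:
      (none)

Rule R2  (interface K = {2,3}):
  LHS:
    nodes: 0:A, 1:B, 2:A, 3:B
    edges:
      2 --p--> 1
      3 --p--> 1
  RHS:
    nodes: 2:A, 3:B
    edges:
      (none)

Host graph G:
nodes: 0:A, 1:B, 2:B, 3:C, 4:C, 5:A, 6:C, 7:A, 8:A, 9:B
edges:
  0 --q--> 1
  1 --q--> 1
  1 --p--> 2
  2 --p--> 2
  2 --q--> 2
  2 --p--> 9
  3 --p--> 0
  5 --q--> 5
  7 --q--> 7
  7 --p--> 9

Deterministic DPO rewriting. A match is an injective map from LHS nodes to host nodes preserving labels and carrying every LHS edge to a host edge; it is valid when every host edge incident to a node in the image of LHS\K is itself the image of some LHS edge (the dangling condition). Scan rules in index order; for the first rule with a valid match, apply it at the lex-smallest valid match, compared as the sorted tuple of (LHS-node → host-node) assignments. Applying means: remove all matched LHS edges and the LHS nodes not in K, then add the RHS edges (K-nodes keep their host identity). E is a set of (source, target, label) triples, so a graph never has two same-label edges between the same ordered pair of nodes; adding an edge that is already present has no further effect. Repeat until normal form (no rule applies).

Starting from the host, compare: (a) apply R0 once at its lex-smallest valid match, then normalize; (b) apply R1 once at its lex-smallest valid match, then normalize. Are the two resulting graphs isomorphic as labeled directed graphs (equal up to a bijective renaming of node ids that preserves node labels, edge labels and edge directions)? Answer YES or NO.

Answer: YES

Rewrite trace:
branch R0-first: apply at {0↦0, 1↦3, 2↦1, 3↦2} → |E|=9, then 3 more step(s) → NF |V|=6 |E|=4 V={0:A, 1:B, 2:B, 3:C, 6:C, 7:A} E=0-q->1 1-p->2 3-p->0 7-q->7
branch R1-first: apply at {0↦2, 1↦4, 2↦0, 3↦5} → |E|=8, then 3 more step(s) → NF |V|=6 |E|=4 V={0:A, 1:B, 2:B, 3:C, 6:C, 7:A} E=0-q->1 1-p->2 3-p->0 7-q->7
graphs isomorphic (equal up to label-preserving node renaming)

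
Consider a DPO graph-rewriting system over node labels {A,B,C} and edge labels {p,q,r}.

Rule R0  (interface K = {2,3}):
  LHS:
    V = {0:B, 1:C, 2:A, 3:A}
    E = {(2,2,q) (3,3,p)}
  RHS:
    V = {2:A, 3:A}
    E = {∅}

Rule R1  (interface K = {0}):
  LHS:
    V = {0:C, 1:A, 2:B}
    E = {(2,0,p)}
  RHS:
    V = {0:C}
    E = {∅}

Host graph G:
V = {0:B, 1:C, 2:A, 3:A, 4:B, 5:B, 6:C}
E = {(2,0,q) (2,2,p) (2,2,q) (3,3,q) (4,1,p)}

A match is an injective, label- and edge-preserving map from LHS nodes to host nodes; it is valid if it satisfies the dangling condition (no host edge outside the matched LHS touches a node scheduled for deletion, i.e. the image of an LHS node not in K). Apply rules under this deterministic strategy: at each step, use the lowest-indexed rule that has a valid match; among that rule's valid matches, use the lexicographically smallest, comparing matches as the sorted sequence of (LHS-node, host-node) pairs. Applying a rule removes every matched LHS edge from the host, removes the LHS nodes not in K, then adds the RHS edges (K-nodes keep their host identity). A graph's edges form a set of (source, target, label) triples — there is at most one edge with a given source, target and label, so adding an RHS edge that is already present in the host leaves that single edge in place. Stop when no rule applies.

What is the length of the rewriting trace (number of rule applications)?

[0] host  ⇒  7 nodes, 5 edges  {2-q->0 2-p->2 2-q->2 3-q->3 4-p->1}
[1] R0 @ {0↦5, 1↦6, 2↦3, 3↦2}  ⇒  5 nodes, 3 edges  {2-q->0 2-q->2 4-p->1}
[2] R1 @ {0↦1, 1↦3, 2↦4}  ⇒  3 nodes, 2 edges  {2-q->0 2-q->2}
final graph: no rule applies after step 2

Answer: 2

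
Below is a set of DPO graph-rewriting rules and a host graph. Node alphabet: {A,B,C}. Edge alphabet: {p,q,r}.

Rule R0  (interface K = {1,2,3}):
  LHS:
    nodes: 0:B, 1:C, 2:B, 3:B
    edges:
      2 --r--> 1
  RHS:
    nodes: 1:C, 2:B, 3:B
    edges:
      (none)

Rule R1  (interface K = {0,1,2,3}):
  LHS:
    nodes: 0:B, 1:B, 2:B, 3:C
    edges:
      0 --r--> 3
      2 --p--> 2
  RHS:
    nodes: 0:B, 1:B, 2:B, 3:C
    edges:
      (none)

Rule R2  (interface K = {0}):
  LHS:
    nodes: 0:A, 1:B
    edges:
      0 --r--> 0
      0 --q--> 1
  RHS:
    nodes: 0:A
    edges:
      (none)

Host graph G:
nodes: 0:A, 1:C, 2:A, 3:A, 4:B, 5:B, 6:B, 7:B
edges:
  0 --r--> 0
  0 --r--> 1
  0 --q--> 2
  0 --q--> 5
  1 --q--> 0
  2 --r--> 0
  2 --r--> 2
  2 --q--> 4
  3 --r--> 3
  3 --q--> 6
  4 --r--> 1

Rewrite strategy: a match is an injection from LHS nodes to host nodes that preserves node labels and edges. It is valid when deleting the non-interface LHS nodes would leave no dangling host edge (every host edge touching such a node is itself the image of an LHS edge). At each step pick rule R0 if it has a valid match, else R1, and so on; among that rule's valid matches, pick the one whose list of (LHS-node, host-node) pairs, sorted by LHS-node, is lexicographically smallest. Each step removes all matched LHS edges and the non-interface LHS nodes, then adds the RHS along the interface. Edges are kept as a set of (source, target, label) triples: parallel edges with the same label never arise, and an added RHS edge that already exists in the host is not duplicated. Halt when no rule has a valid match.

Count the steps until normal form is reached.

Answer: 4

Derivation:
start.  V:8 E:11  edges: 0-r->0 0-r->1 0-q->2 0-q->5 1-q->0 2-r->0 2-r->2 2-q->4 3-r->3 3-q->6 4-r->1
1. fire R0 via {0↦7, 1↦1, 2↦4, 3↦5}  →  V:7 E:10  edges: 0-r->0 0-r->1 0-q->2 0-q->5 1-q->0 2-r->0 2-r->2 2-q->4 3-r->3 3-q->6
2. fire R2 via {0↦0, 1↦5}  →  V:6 E:8  edges: 0-r->1 0-q->2 1-q->0 2-r->0 2-r->2 2-q->4 3-r->3 3-q->6
3. fire R2 via {0↦2, 1↦4}  →  V:5 E:6  edges: 0-r->1 0-q->2 1-q->0 2-r->0 3-r->3 3-q->6
4. fire R2 via {0↦3, 1↦6}  →  V:4 E:4  edges: 0-r->1 0-q->2 1-q->0 2-r->0
final graph: no rule applies after step 4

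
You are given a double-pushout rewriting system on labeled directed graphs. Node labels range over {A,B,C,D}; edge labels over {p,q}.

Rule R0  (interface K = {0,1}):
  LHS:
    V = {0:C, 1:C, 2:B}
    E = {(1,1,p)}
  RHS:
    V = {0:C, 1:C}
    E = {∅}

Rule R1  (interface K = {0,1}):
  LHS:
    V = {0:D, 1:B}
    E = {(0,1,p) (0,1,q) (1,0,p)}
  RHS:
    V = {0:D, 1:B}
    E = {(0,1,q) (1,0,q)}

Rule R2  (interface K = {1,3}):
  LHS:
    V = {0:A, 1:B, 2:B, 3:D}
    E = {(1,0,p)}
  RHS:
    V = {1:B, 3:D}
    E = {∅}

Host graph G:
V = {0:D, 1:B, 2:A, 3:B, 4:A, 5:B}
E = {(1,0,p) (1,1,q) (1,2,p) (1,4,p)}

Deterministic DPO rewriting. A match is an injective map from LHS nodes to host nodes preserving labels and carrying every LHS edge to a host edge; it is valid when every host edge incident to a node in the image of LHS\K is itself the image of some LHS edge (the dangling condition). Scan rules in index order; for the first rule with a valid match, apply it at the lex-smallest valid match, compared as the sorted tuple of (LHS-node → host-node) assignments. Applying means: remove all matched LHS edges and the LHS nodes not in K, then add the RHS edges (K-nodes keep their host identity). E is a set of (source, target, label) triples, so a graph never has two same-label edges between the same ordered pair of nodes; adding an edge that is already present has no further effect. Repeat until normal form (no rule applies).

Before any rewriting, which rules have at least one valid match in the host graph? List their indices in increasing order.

R0: no valid match — LHS pattern not found
R1: no valid match — LHS pattern not found
R2: 4 valid matches — {0↦2, 1↦1, 2↦3, 3↦0}, {0↦2, 1↦1, 2↦5, 3↦0}, {0↦4, 1↦1, 2↦3, 3↦0} (+1 more)

Answer: [R2]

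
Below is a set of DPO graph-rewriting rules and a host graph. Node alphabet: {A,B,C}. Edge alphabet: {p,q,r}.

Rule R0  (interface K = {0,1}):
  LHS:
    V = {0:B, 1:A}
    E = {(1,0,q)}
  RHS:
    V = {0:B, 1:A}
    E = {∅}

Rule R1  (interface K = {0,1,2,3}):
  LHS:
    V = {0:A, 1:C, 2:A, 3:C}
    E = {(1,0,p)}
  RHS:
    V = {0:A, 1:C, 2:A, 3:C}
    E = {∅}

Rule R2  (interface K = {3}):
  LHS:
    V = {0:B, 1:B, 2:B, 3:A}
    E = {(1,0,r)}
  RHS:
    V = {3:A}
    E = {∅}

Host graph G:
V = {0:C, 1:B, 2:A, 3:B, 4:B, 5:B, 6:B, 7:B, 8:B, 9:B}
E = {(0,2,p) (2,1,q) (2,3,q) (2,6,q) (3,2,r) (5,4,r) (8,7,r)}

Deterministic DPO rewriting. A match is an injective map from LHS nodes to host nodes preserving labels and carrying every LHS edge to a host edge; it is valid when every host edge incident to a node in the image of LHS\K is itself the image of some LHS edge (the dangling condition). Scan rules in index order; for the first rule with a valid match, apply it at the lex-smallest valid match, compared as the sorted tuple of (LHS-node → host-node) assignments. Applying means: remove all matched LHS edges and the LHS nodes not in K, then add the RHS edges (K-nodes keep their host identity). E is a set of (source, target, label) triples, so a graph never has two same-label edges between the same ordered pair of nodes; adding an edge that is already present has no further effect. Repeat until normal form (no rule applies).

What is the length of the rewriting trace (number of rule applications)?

[0] host  ⇒  10 nodes, 7 edges  {0-p->2 2-q->1 2-q->3 2-q->6 3-r->2 5-r->4 8-r->7}
[1] R0 @ {0↦1, 1↦2}  ⇒  10 nodes, 6 edges  {0-p->2 2-q->3 2-q->6 3-r->2 5-r->4 8-r->7}
[2] R0 @ {0↦3, 1↦2}  ⇒  10 nodes, 5 edges  {0-p->2 2-q->6 3-r->2 5-r->4 8-r->7}
[3] R0 @ {0↦6, 1↦2}  ⇒  10 nodes, 4 edges  {0-p->2 3-r->2 5-r->4 8-r->7}
[4] R2 @ {0↦4, 1↦5, 2↦1, 3↦2}  ⇒  7 nodes, 3 edges  {0-p->2 3-r->2 8-r->7}
[5] R2 @ {0↦7, 1↦8, 2↦6, 3↦2}  ⇒  4 nodes, 2 edges  {0-p->2 3-r->2}
final graph: no rule applies after step 5

Answer: 5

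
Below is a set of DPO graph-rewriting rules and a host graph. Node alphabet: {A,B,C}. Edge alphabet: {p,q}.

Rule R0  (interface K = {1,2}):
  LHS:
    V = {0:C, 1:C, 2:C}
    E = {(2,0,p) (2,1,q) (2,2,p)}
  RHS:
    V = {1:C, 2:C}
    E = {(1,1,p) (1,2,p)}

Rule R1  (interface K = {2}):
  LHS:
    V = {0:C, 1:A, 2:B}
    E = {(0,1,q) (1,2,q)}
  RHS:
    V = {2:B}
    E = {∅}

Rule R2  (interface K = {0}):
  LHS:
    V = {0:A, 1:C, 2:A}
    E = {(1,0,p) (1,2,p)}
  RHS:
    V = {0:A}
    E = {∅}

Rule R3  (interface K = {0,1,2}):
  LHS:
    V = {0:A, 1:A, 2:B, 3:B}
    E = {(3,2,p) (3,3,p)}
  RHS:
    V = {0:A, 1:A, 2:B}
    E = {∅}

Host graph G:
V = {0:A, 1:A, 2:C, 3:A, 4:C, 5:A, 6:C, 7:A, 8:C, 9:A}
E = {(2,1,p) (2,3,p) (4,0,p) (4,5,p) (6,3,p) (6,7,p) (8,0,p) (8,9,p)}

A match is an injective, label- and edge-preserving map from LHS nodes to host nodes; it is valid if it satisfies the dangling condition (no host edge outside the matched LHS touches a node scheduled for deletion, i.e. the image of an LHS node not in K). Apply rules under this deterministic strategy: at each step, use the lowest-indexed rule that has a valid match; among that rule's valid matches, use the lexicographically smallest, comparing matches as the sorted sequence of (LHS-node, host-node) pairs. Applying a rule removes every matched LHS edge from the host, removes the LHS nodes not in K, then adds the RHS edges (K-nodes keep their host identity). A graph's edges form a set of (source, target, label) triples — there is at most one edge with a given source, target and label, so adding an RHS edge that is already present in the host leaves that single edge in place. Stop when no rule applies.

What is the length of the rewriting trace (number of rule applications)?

Answer: 4

Derivation:
initial: |V|=10 |E|=8  E = 2-p->1 2-p->3 4-p->0 4-p->5 6-p->3 6-p->7 8-p->0 8-p->9
step 1: apply R2 at {0↦0, 1↦4, 2↦5}  → |V|=8 |E|=6  E = 2-p->1 2-p->3 6-p->3 6-p->7 8-p->0 8-p->9
step 2: apply R2 at {0↦0, 1↦8, 2↦9}  → |V|=6 |E|=4  E = 2-p->1 2-p->3 6-p->3 6-p->7
step 3: apply R2 at {0↦3, 1↦2, 2↦1}  → |V|=4 |E|=2  E = 6-p->3 6-p->7
step 4: apply R2 at {0↦3, 1↦6, 2↦7}  → |V|=2 |E|=0  E = ∅
halt: no rule applies after step 4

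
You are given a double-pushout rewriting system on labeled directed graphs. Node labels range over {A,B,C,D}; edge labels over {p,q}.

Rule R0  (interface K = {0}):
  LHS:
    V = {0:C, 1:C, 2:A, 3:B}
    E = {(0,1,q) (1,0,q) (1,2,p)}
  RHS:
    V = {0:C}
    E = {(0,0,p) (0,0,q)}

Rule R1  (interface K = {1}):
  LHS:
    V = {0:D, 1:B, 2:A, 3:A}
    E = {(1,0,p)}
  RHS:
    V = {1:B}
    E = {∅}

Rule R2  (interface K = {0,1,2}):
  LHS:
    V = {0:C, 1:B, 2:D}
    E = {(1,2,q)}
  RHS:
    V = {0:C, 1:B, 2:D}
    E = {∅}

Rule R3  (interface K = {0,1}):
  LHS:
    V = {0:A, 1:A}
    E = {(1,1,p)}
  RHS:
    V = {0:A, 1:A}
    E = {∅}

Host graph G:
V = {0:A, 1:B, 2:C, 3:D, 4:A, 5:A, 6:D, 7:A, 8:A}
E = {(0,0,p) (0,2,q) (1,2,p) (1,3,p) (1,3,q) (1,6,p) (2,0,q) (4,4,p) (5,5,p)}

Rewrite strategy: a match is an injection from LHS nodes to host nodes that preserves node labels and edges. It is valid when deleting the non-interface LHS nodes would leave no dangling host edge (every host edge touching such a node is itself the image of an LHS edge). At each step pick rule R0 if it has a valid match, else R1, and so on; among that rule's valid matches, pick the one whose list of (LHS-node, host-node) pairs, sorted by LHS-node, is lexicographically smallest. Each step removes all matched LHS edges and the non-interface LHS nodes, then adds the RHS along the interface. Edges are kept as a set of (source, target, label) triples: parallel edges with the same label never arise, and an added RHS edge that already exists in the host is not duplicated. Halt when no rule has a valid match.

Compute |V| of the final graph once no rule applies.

Answer: 3

Rewrite trace:
initial: |V|=9 |E|=9  E = 0-p->0 0-q->2 1-p->2 1-p->3 1-q->3 1-p->6 2-q->0 4-p->4 5-p->5
step 1: apply R1 at {0↦6, 1↦1, 2↦7, 3↦8}  → |V|=6 |E|=8  E = 0-p->0 0-q->2 1-p->2 1-p->3 1-q->3 2-q->0 4-p->4 5-p->5
step 2: apply R2 at {0↦2, 1↦1, 2↦3}  → |V|=6 |E|=7  E = 0-p->0 0-q->2 1-p->2 1-p->3 2-q->0 4-p->4 5-p->5
step 3: apply R3 at {0↦0, 1↦4}  → |V|=6 |E|=6  E = 0-p->0 0-q->2 1-p->2 1-p->3 2-q->0 5-p->5
step 4: apply R3 at {0↦0, 1↦5}  → |V|=6 |E|=5  E = 0-p->0 0-q->2 1-p->2 1-p->3 2-q->0
step 5: apply R1 at {0↦3, 1↦1, 2↦4, 3↦5}  → |V|=3 |E|=4  E = 0-p->0 0-q->2 1-p->2 2-q->0
normal form: no rule applies after step 5
NF nodes: {0:A, 1:B, 2:C}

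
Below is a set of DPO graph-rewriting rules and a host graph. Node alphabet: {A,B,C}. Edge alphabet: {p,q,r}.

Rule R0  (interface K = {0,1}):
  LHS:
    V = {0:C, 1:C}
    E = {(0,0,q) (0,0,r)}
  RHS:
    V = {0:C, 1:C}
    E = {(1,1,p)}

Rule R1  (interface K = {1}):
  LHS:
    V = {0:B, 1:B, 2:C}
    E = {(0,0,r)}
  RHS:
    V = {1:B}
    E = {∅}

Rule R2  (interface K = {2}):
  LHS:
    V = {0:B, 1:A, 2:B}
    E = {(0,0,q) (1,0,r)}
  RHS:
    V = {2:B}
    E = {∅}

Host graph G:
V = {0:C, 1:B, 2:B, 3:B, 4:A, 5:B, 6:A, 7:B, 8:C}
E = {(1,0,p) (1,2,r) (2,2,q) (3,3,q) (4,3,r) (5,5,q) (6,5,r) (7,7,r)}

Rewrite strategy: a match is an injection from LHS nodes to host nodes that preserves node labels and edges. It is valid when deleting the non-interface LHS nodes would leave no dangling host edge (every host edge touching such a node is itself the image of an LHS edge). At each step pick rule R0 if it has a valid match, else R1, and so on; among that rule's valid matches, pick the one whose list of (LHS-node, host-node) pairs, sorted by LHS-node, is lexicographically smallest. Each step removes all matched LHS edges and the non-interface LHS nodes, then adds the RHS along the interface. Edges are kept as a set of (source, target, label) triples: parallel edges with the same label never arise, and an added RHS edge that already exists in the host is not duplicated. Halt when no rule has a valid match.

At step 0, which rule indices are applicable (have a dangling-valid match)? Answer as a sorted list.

R0: no valid match — LHS pattern not found
R1: 4 valid matches — {0↦7, 1↦1, 2↦8}, {0↦7, 1↦2, 2↦8}, {0↦7, 1↦3, 2↦8} (+1 more)
R2: 8 valid matches — {0↦3, 1↦4, 2↦1}, {0↦3, 1↦4, 2↦2}, {0↦3, 1↦4, 2↦5} (+5 more)

Answer: [R1,R2]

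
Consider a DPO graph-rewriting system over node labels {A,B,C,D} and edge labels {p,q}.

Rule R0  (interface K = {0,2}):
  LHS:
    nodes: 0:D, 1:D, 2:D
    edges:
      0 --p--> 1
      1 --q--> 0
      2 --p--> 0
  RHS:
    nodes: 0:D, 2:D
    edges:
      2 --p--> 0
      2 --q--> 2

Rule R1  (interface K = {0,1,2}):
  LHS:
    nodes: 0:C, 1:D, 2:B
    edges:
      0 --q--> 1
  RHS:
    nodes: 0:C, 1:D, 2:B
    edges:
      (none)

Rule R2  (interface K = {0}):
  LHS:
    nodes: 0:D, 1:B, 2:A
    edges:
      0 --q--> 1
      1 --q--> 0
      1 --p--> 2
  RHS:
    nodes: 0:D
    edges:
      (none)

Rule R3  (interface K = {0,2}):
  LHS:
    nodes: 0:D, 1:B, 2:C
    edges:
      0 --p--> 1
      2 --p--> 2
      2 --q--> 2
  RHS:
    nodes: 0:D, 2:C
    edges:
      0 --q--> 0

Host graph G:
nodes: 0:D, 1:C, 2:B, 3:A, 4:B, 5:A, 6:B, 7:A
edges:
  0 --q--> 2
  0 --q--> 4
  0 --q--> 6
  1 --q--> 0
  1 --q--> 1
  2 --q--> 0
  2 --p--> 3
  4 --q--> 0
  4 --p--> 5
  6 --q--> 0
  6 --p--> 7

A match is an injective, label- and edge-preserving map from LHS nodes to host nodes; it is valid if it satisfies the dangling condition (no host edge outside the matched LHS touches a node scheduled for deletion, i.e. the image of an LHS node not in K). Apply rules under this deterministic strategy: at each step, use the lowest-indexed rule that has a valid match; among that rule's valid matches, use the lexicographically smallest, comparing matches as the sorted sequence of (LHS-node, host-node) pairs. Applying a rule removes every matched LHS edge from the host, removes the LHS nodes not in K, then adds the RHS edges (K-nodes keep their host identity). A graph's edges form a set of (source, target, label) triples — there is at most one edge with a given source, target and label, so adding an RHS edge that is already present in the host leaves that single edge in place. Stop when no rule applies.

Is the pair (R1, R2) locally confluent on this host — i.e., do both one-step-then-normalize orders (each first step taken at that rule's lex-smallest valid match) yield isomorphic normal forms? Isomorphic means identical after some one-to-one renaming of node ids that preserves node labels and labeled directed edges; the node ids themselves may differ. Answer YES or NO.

branch R1-first: apply at {0↦1, 1↦0, 2↦2} → |E|=10, then 3 more step(s) → NF |V|=2 |E|=1 V={0:D, 1:C} E=1-q->1
branch R2-first: apply at {0↦0, 1↦2, 2↦3} → |E|=8, then 3 more step(s) → NF |V|=2 |E|=1 V={0:D, 1:C} E=1-q->1
graphs isomorphic (equal up to label-preserving node renaming)

Answer: YES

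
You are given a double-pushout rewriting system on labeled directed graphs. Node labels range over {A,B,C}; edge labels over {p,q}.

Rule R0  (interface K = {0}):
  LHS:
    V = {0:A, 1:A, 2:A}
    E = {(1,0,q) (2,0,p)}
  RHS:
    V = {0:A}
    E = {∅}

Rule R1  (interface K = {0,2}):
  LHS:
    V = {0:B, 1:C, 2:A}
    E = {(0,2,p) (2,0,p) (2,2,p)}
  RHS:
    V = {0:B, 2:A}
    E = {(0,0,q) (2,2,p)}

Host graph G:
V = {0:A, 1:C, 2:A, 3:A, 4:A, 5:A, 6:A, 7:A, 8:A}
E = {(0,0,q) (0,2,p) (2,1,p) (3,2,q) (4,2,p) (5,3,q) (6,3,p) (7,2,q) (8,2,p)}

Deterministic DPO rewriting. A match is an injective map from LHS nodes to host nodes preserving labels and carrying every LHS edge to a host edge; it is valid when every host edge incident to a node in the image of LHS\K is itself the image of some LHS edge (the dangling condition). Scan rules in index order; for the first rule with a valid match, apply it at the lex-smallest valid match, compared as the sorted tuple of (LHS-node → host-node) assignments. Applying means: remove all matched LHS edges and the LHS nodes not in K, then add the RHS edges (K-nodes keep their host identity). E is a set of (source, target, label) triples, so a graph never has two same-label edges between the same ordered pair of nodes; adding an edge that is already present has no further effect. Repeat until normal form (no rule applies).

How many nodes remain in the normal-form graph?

Answer: 3

Derivation:
start.  V:9 E:9  edges: 0-q->0 0-p->2 2-p->1 3-q->2 4-p->2 5-q->3 6-p->3 7-q->2 8-p->2
1. fire R0 via {0↦2, 1↦7, 2↦4}  →  V:7 E:7  edges: 0-q->0 0-p->2 2-p->1 3-q->2 5-q->3 6-p->3 8-p->2
2. fire R0 via {0↦3, 1↦5, 2↦6}  →  V:5 E:5  edges: 0-q->0 0-p->2 2-p->1 3-q->2 8-p->2
3. fire R0 via {0↦2, 1↦3, 2↦8}  →  V:3 E:3  edges: 0-q->0 0-p->2 2-p->1
halt: no rule applies after step 3
NF nodes: {0:A, 1:C, 2:A}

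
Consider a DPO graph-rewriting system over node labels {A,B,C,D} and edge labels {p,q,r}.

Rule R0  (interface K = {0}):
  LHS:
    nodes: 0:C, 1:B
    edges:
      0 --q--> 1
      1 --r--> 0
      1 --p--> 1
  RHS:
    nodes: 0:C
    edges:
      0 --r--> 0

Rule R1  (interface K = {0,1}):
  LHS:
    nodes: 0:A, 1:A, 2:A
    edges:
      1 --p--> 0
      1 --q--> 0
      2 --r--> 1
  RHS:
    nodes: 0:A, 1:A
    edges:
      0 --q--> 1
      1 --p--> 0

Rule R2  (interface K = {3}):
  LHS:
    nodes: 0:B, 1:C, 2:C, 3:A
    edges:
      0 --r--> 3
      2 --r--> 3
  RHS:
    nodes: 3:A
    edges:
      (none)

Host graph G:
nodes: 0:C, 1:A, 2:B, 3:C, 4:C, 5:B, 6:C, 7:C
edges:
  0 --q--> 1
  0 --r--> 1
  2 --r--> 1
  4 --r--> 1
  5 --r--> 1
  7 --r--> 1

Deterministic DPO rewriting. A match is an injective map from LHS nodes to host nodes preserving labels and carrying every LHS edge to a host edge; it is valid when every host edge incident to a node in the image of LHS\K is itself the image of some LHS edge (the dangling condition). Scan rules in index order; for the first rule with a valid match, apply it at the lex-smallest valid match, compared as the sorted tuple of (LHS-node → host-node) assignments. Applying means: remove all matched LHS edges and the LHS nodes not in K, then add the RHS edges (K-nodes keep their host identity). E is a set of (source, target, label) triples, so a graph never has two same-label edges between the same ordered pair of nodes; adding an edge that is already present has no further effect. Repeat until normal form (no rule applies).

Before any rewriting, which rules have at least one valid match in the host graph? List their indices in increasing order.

R0: no valid match — LHS pattern not found
R1: no valid match — LHS pattern not found
R2: 8 valid matches — {0↦2, 1↦3, 2↦4, 3↦1}, {0↦2, 1↦3, 2↦7, 3↦1}, {0↦2, 1↦6, 2↦4, 3↦1} (+5 more)

Answer: [R2]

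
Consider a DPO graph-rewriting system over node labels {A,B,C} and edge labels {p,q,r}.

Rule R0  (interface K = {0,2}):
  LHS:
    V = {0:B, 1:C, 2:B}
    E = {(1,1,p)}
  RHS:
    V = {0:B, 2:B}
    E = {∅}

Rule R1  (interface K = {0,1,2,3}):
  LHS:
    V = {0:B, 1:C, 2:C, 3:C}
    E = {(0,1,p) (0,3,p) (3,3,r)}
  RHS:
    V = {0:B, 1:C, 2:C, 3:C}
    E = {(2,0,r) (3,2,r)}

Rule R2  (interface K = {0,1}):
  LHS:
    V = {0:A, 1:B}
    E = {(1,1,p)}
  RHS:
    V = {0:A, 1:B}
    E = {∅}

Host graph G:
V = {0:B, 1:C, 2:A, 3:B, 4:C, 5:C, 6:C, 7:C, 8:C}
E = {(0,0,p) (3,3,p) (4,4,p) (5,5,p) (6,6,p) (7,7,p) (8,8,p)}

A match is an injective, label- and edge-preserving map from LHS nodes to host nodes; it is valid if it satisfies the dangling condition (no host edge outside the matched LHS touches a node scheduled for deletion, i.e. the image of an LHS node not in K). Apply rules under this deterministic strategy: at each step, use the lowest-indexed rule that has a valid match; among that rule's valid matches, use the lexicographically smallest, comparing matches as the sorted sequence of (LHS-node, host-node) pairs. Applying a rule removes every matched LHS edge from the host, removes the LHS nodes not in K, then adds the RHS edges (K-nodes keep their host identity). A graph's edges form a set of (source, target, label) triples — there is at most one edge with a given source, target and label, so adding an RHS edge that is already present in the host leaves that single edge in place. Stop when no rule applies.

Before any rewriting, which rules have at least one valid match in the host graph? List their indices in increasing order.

R0: 10 valid matches — {0↦0, 1↦4, 2↦3}, {0↦0, 1↦5, 2↦3}, {0↦0, 1↦6, 2↦3} (+7 more)
R1: no valid match — LHS pattern not found
R2: 2 valid matches — {0↦2, 1↦0}, {0↦2, 1↦3}

Answer: [R0,R2]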